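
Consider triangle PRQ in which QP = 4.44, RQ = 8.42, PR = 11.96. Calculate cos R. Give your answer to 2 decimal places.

cos R ≈ 0.96

By the law of cosines, cos R = (PR² + RQ² − QP²) / (2·PR·RQ) ≈ 0.96434, so ∠R ≈ 15.35°.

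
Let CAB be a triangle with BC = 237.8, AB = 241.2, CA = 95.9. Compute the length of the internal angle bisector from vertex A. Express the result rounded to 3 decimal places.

t_A ≈ 107.798

By the law of cosines, cos A = (CA² + AB² − BC²) / (2·CA·AB) ≈ 0.23400, so ∠A ≈ 1.335 rad.
The bisector from A has length 2·CA·AB·cos(∠A/2)/(CA+AB) ≈ 107.8.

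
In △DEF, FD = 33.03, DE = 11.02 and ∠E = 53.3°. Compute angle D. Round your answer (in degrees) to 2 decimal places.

111.18

Law of sines: sin F = DE·sin E/FD ≈ 0.26750.
Since FD ≥ DE, only the acute value applies: ∠F ≈ 15.52°.
Then ∠D = 180° − ∠E − ∠F ≈ 111.18°.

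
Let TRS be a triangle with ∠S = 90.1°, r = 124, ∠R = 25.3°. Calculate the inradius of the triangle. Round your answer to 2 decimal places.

48.06

The third angle is ∠T = 180° − ∠R − ∠S = 64.60°.
Law of sines: t = r·sin T/sin R ≈ 262.11.
Law of sines: s = r·sin S/sin R ≈ 290.15.
Area = ½·r·t·sin S ≈ 16251.
Semiperimeter p = (262.11+124+290.15)/2 = 338.13.
Inradius = area/p = 16251/338.13 ≈ 48.06.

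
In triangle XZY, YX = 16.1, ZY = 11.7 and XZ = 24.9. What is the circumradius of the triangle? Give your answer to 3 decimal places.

15.481

By the law of cosines, cos X = (YX² + XZ² − ZY²) / (2·YX·XZ) ≈ 0.92585, so ∠X ≈ 0.3875 rad.
Circumradius = ZY/(2 sin X) ≈ 15.481.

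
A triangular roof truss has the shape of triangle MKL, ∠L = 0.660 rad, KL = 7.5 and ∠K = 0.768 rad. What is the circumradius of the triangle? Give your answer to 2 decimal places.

R ≈ 3.79

The third angle is ∠M = π − ∠K − ∠L = 1.714 rad.
Law of sines: LM = KL·sin K/sin M ≈ 5.2638.
Law of sines: MK = KL·sin L/sin M ≈ 4.6457.
Circumradius = KL/(2 sin M) ≈ 3.7886.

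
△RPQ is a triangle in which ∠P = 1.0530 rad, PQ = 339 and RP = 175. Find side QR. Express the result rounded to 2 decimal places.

294.65

By the law of cosines, QR² = RP² + PQ² − 2·RP·PQ·cos P = 86818, so QR ≈ 294.65.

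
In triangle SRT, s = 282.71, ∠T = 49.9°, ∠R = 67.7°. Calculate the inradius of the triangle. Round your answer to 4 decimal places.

77.6597

The third angle is ∠S = 180° − ∠R − ∠T = 62.40°.
Law of sines: r = s·sin R/sin S ≈ 295.15.
Law of sines: t = s·sin T/sin S ≈ 244.02.
Area = ½·s·r·sin T ≈ 31914.
Semiperimeter p = (282.71+295.15+244.02)/2 = 410.94.
Inradius = area/p = 31914/410.94 ≈ 77.66.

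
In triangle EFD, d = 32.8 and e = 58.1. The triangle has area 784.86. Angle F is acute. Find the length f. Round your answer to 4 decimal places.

From area = ½·d·e·sin F, we get sin F = 2·area/(d·e) ≈ 0.82371.
Taking the acute solution, ∠F ≈ 55.46°.
Law of cosines then gives f ≈ 47.858.

47.8575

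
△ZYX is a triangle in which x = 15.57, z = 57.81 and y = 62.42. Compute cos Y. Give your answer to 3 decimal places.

cos Y ≈ -0.173

By the law of cosines, cos Y = (x² + z² − y²) / (2·x·z) ≈ -0.17322, so ∠Y ≈ 99.98°.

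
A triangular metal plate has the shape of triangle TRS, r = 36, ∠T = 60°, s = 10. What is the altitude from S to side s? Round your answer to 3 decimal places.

31.177

By the law of cosines, t² = r² + s² − 2·r·s·cos T = 1036, so t ≈ 32.187.
Area = ½·r·s·sin T ≈ 155.88.
The altitude from S has length 2·area/s ≈ 31.177.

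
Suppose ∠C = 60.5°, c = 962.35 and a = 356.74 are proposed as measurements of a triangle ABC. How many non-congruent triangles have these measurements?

a·sin C = 356.74·sin(60.5°) ≈ 310.5.
Since c ≥ a, exactly one triangle exists.

1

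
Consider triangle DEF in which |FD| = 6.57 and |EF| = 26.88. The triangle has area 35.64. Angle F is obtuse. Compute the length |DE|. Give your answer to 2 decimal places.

33.00

From area = ½·|EF|·|FD|·sin F, we get sin F = 2·area/(|EF|·|FD|) ≈ 0.40362.
Taking the obtuse solution, ∠F ≈ 156.20°.
Law of cosines then gives |DE| ≈ 32.998.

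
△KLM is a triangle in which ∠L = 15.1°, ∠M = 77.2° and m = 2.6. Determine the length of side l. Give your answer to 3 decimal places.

0.695

The third angle is ∠K = 180° − ∠L − ∠M = 87.70°.
Law of sines: l = m·sin L/sin M ≈ 0.69457.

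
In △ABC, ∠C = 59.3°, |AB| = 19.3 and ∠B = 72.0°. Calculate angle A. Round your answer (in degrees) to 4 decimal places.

48.7000

The third angle is ∠A = 180° − ∠B − ∠C = 48.70°.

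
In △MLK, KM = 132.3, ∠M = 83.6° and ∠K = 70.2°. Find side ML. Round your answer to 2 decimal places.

The third angle is ∠L = 180° − ∠K − ∠M = 26.20°.
Law of sines: ML = KM·sin K/sin L ≈ 281.94.

281.94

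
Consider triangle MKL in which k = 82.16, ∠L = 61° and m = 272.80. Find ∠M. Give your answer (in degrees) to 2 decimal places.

∠M ≈ 101.86°

By the law of cosines, l² = m² + k² − 2·m·k·cos L = 59438, so l ≈ 243.8.
Law of cosines again: cos M = (k² + l² − m²)/(2·k·l) ≈ -0.20548, so ∠M ≈ 101.86°.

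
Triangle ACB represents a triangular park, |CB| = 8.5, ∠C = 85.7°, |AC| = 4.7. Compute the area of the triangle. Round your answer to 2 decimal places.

area ≈ 19.92

Area = ½·|AC|·|CB|·sin C ≈ 19.919.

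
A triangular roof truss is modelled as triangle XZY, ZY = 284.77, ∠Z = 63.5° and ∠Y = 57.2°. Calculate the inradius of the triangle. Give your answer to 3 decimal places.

The third angle is ∠X = 180° − ∠Z − ∠Y = 59.30°.
Law of sines: YX = ZY·sin Z/sin X ≈ 296.39.
Law of sines: XZ = ZY·sin Y/sin X ≈ 278.38.
Area = ½·ZY·YX·sin Y ≈ 35473.
Semiperimeter s = (284.77+296.39+278.38)/2 = 429.77.
Inradius = area/s = 35473/429.77 ≈ 82.539.

82.539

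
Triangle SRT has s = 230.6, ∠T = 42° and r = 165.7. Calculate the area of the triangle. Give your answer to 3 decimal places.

Area = ½·s·r·sin T ≈ 12784.

12783.881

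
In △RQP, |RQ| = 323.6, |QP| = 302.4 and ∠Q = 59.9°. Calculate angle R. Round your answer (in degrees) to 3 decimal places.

∠R ≈ 56.686°

By the law of cosines, |PR|² = |RQ|² + |QP|² − 2·|RQ|·|QP|·cos Q = 98010, so |PR| ≈ 313.07.
Law of cosines again: cos R = (|PR|² + |RQ|² − |QP|²)/(2·|PR|·|RQ|) ≈ 0.54922, so ∠R ≈ 56.69°.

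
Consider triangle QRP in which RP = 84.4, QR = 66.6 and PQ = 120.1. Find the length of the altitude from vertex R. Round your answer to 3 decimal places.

Semiperimeter s = (84.4 + 120.1 + 66.6)/2 = 135.55.
Heron's formula: area = √(135.55·51.15·15.45·68.95) ≈ 2717.7.
The altitude from R has length 2·area/PQ ≈ 45.258.

45.258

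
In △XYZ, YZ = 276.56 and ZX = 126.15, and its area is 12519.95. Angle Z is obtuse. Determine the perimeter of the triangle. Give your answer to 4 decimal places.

778.1916

From area = ½·YZ·ZX·sin Z, we get sin Z = 2·area/(YZ·ZX) ≈ 0.71772.
Taking the obtuse solution, ∠Z ≈ 134.13°.
Law of cosines then gives XY ≈ 375.48.
Perimeter = 276.56 + 126.15 + 375.48 = 778.19.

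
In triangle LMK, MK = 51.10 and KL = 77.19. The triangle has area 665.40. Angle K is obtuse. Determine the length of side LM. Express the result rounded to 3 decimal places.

From area = ½·MK·KL·sin K, we get sin K = 2·area/(MK·KL) ≈ 0.33739.
Taking the obtuse solution, ∠K ≈ 160.28°.
Law of cosines then gives LM ≈ 126.47.

126.474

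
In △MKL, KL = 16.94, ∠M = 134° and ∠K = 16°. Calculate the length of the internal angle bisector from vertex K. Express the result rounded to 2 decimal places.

The third angle is ∠L = 180° − ∠M − ∠K = 30.00°.
Law of sines: LM = KL·sin K/sin M ≈ 6.4911.
Law of sines: MK = KL·sin L/sin M ≈ 11.775.
The bisector from K has length 2·MK·KL·cos(∠K/2)/(MK+KL) ≈ 13.758.

13.76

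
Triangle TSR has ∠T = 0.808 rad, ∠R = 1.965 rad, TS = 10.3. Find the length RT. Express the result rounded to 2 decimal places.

The third angle is ∠S = π − ∠R − ∠T = 0.369 rad.
Law of sines: RT = TS·sin S/sin R ≈ 4.0194.

4.02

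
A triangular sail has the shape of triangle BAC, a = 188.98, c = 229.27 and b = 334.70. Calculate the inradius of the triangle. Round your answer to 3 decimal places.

r ≈ 55.341

Semiperimeter s = (334.7 + 188.98 + 229.27)/2 = 376.47.
Heron's formula: area = √(376.47·41.775·187.49·147.2) ≈ 20834.
Inradius = area/s = 20834/376.47 ≈ 55.341.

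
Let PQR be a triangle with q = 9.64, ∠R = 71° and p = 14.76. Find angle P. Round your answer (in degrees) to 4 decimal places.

∠P ≈ 70.8928°

By the law of cosines, r² = p² + q² − 2·p·q·cos R = 218.14, so r ≈ 14.77.
Law of cosines again: cos P = (q² + r² − p²)/(2·q·r) ≈ 0.32734, so ∠P ≈ 70.89°.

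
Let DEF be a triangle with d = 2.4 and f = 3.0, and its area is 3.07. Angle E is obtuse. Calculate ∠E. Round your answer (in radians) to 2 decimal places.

From area = ½·f·d·sin E, we get sin E = 2·area/(f·d) ≈ 0.85278.
Taking the obtuse solution, ∠E ≈ 2.120 rad.

2.12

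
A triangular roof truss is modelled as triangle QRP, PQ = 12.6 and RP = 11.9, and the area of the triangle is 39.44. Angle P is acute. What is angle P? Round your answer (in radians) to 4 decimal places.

0.5540

From area = ½·RP·PQ·sin P, we get sin P = 2·area/(RP·PQ) ≈ 0.52608.
Taking the acute solution, ∠P ≈ 0.554 rad.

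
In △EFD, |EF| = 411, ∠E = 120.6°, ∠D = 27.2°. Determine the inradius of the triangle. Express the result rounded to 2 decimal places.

The third angle is ∠F = 180° − ∠D − ∠E = 32.20°.
Law of sines: |FD| = |EF|·sin E/sin D ≈ 773.94.
Law of sines: |DE| = |EF|·sin F/sin D ≈ 479.14.
Area = ½·|EF|·|FD|·sin F ≈ 84751.
Semiperimeter s = (773.94+479.14+411)/2 = 832.04.
Inradius = area/s = 84751/832.04 ≈ 101.86.

r ≈ 101.86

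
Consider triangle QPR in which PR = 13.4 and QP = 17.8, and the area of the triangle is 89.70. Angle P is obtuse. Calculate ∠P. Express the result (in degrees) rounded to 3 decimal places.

From area = ½·QP·PR·sin P, we get sin P = 2·area/(QP·PR) ≈ 0.75214.
Taking the obtuse solution, ∠P ≈ 131.22°.

∠P ≈ 131.224°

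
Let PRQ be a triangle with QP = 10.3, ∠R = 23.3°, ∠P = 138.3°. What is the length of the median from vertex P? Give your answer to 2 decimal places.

The third angle is ∠Q = 180° − ∠P − ∠R = 18.40°.
Law of sines: RQ = QP·sin P/sin R ≈ 17.323.
Law of sines: PR = QP·sin Q/sin R ≈ 8.2195.
Median from P: ½√(2·QP² + 2·PR² − RQ²) ≈ 3.4361.

m_P ≈ 3.44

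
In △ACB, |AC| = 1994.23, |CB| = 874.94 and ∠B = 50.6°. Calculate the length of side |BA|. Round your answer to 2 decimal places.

2431.48

Law of sines: sin A = |CB|·sin B/|AC| ≈ 0.33903.
Since |AC| ≥ |CB|, only the acute value applies: ∠A ≈ 19.82°.
Then ∠C = 180° − ∠B − ∠A ≈ 109.58°.
Law of sines gives |BA| = |AC|·sin C/sin B ≈ 2431.5.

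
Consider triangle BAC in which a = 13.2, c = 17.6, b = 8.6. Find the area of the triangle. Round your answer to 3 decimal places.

area ≈ 54.634

Semiperimeter s = (8.6 + 13.2 + 17.6)/2 = 19.7.
Heron's formula: area = √(19.7·11.1·6.5·2.1) ≈ 54.634.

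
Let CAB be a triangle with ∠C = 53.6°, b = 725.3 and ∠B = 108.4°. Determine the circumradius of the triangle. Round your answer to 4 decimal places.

The third angle is ∠A = 180° − ∠B − ∠C = 18.00°.
Law of sines: c = b·sin C/sin B ≈ 615.24.
Law of sines: a = b·sin A/sin B ≈ 236.21.
Circumradius = b/(2 sin B) ≈ 382.19.

R ≈ 382.1890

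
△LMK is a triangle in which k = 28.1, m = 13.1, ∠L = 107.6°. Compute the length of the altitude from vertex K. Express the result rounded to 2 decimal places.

By the law of cosines, l² = m² + k² − 2·m·k·cos L = 1183.8, so l ≈ 34.407.
Area = ½·m·k·sin L ≈ 175.44.
The altitude from K has length 2·area/k ≈ 12.487.

h_K ≈ 12.49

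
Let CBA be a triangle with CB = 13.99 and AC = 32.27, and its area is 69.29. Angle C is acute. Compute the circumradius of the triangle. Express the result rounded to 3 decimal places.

From area = ½·AC·CB·sin C, we get sin C = 2·area/(AC·CB) ≈ 0.30696.
Taking the acute solution, ∠C ≈ 17.88°.
Law of cosines then gives BA ≈ 19.436.
Circumradius = BA/(2 sin C) ≈ 31.658.

31.658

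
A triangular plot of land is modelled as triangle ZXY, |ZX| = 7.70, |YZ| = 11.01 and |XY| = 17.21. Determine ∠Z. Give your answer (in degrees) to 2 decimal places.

By the law of cosines, cos Z = (|YZ|² + |ZX|² − |XY|²) / (2·|YZ|·|ZX|) ≈ -0.68223, so ∠Z ≈ 133.02°.

∠Z ≈ 133.02°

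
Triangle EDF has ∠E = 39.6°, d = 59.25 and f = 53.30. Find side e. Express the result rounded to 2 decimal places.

38.53

By the law of cosines, e² = d² + f² − 2·d·f·cos E = 1484.9, so e ≈ 38.534.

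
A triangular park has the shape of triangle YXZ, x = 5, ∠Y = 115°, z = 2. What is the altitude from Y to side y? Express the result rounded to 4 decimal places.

By the law of cosines, y² = x² + z² − 2·x·z·cos Y = 37.452, so y ≈ 6.1198.
Area = ½·x·z·sin Y ≈ 4.5315.
The altitude from Y has length 2·area/y ≈ 1.4809.

1.4809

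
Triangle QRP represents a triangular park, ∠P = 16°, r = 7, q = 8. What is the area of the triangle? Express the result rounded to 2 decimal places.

7.72

Area = ½·q·r·sin P ≈ 7.7178.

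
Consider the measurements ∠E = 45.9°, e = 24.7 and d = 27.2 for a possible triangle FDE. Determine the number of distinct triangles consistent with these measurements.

d·sin E = 27.2·sin(45.9°) ≈ 19.53.
Since d sin E < e < d (19.53 < 24.7 < 27.2), two triangles exist.

2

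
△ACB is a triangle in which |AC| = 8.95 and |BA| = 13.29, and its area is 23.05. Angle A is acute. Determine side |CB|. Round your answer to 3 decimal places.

From area = ½·|BA|·|AC|·sin A, we get sin A = 2·area/(|BA|·|AC|) ≈ 0.38757.
Taking the acute solution, ∠A ≈ 22.80°.
Law of cosines then gives |CB| ≈ 6.118.

6.118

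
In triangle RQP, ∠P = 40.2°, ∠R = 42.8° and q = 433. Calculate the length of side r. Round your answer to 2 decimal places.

The third angle is ∠Q = 180° − ∠P − ∠R = 97.00°.
Law of sines: r = q·sin R/sin Q ≈ 296.41.

296.41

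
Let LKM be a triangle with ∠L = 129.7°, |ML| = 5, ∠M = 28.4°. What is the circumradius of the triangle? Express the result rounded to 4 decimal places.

The third angle is ∠K = 180° − ∠M − ∠L = 21.90°.
Law of sines: |KM| = |ML|·sin L/sin K ≈ 10.314.
Law of sines: |LK| = |ML|·sin M/sin K ≈ 6.3759.
Circumradius = |ML|/(2 sin K) ≈ 6.7026.

R ≈ 6.7026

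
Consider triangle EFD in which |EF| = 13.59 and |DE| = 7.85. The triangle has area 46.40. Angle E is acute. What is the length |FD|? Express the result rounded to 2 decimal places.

11.88

From area = ½·|DE|·|EF|·sin E, we get sin E = 2·area/(|DE|·|EF|) ≈ 0.86988.
Taking the acute solution, ∠E ≈ 1.055 rad.
Law of cosines then gives |FD| ≈ 11.877.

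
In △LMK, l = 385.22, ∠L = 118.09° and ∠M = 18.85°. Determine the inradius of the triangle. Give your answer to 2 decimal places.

The third angle is ∠K = 180° − ∠L − ∠M = 43.06°.
Law of sines: m = l·sin M/sin L ≈ 141.08.
Law of sines: k = l·sin K/sin L ≈ 298.13.
Area = ½·l·m·sin K ≈ 18553.
Semiperimeter s = (385.22+141.08+298.13)/2 = 412.22.
Inradius = area/s = 18553/412.22 ≈ 45.008.

r ≈ 45.01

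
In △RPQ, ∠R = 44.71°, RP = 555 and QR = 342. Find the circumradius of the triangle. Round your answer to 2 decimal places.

By the law of cosines, PQ² = QR² + RP² − 2·QR·RP·cos R = 1.552e+05, so PQ ≈ 393.96.
Area = ½·QR·RP·sin R ≈ 66767.
Circumradius = PQ/(2 sin R) ≈ 279.99.

279.99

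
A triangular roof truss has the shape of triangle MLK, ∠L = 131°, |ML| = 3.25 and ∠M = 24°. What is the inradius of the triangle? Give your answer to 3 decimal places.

The third angle is ∠K = 180° − ∠M − ∠L = 25.00°.
Law of sines: |LK| = |ML|·sin M/sin K ≈ 3.1279.
Law of sines: |KM| = |ML|·sin L/sin K ≈ 5.8038.
Area = ½·|ML|·|LK|·sin L ≈ 3.836.
Semiperimeter s = (3.1279+5.8038+3.25)/2 = 6.0909.
Inradius = area/s = 3.836/6.0909 ≈ 0.6298.

0.630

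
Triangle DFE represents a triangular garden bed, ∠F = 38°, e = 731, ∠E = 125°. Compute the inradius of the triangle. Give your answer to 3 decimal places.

The third angle is ∠D = 180° − ∠F − ∠E = 17.00°.
Law of sines: d = e·sin D/sin E ≈ 260.91.
Law of sines: f = e·sin F/sin E ≈ 549.41.
Area = ½·e·d·sin F ≈ 58711.
Semiperimeter s = (260.91+549.41+731)/2 = 770.66.
Inradius = area/s = 58711/770.66 ≈ 76.183.

76.183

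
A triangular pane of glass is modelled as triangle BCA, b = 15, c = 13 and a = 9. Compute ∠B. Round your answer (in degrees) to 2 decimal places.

83.87

By the law of cosines, cos B = (c² + a² − b²) / (2·c·a) ≈ 0.10684, so ∠B ≈ 83.87°.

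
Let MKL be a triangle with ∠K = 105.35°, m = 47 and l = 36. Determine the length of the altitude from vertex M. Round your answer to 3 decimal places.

h_M ≈ 34.716

By the law of cosines, k² = l² + m² − 2·l·m·cos K = 4400.8, so k ≈ 66.338.
Area = ½·l·m·sin K ≈ 815.82.
The altitude from M has length 2·area/m ≈ 34.716.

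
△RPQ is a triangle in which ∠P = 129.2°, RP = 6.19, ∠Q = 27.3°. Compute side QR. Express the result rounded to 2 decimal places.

The third angle is ∠R = 180° − ∠P − ∠Q = 23.50°.
Law of sines: QR = RP·sin P/sin Q ≈ 10.459.

10.46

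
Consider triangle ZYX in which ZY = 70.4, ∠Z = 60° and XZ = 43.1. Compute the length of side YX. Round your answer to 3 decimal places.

61.478

By the law of cosines, YX² = XZ² + ZY² − 2·XZ·ZY·cos Z = 3779.5, so YX ≈ 61.478.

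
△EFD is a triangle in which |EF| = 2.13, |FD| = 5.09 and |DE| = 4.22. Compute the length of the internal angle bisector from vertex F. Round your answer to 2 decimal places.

t_F ≈ 2.67

By the law of cosines, cos F = (|EF|² + |FD|² − |DE|²) / (2·|EF|·|FD|) ≈ 0.58278, so ∠F ≈ 54.35°.
The bisector from F has length 2·|EF|·|FD|·cos(∠F/2)/(|EF|+|FD|) ≈ 2.6717.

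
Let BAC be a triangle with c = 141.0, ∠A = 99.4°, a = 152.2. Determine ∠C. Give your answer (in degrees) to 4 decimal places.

66.0603

Law of sines: sin C = c·sin A/a ≈ 0.91397.
Since a ≥ c, only the acute value applies: ∠C ≈ 66.06°.
Then ∠B = 180° − ∠A − ∠C ≈ 14.54°.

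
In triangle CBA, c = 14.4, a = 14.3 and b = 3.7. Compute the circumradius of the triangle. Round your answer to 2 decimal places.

By the law of cosines, cos C = (b² + a² − c²) / (2·b·a) ≈ 0.10225, so ∠C ≈ 1.468 rad.
Circumradius = c/(2 sin C) ≈ 7.2379.

R ≈ 7.24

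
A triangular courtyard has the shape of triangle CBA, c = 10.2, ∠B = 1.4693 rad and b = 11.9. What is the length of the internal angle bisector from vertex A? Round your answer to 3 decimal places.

Law of sines: sin C = c·sin B/b ≈ 0.85273.
Since b ≥ c, only the acute value applies: ∠C ≈ 1.0212 rad.
Then ∠A = π − ∠B − ∠C ≈ 0.6511 rad.
Law of sines gives a = b·sin A/sin B ≈ 7.2494.
The bisector from A has length 2·c·b·cos(∠A/2)/(c+b) ≈ 10.408.

t_A ≈ 10.408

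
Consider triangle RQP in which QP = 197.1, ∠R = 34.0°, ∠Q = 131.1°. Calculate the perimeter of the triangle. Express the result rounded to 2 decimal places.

The third angle is ∠P = 180° − ∠R − ∠Q = 14.90°.
Law of sines: PR = QP·sin Q/sin R ≈ 265.61.
Law of sines: RQ = QP·sin P/sin R ≈ 90.632.
Semiperimeter s = (197.1+265.61+90.632)/2 = 276.67.
Perimeter = 197.1 + 265.61 + 90.632 = 553.34.

553.34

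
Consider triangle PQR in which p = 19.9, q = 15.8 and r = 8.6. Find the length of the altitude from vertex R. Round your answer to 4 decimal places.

Semiperimeter s = (19.9 + 15.8 + 8.6)/2 = 22.15.
Heron's formula: area = √(22.15·2.25·6.35·13.55) ≈ 65.484.
The altitude from R has length 2·area/r ≈ 15.229.

15.2288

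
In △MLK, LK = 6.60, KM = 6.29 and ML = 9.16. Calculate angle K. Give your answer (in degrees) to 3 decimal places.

By the law of cosines, cos K = (LK² + KM² − ML²) / (2·LK·KM) ≈ -0.00941, so ∠K ≈ 90.54°.

90.539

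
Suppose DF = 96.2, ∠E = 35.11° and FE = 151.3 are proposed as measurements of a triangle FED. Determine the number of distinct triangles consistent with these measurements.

FE·sin E = 151.3·sin(35.11°) ≈ 87.02.
Since FE sin E < DF < FE (87.02 < 96.2 < 151.3), two triangles exist.

2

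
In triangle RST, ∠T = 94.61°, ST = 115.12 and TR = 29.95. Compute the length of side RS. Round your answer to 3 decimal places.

By the law of cosines, RS² = ST² + TR² − 2·ST·TR·cos T = 14704, so RS ≈ 121.26.

121.259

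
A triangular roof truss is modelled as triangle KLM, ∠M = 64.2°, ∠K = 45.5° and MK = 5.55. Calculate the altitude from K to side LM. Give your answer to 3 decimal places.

The third angle is ∠L = 180° − ∠M − ∠K = 70.30°.
Law of sines: LM = MK·sin K/sin L ≈ 4.2046.
Law of sines: KL = MK·sin M/sin L ≈ 5.3074.
Area = ½·MK·LM·sin M ≈ 10.505.
The altitude from K has length 2·area/LM ≈ 4.9968.

h_K ≈ 4.997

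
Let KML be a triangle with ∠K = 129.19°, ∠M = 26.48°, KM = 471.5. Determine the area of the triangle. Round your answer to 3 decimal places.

area ≈ 93239.681

The third angle is ∠L = 180° − ∠K − ∠M = 24.33°.
Law of sines: ML = KM·sin K/sin L ≈ 887.
Law of sines: LK = KM·sin M/sin L ≈ 510.29.
Area = ½·KM·ML·sin M ≈ 93240.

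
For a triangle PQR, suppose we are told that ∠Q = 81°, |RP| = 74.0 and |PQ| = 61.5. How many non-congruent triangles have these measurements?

1

|PQ|·sin Q = 61.5·sin(81°) ≈ 60.74.
Since |RP| ≥ |PQ|, exactly one triangle exists.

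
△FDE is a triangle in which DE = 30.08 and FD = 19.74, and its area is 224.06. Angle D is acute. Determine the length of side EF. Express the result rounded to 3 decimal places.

From area = ½·FD·DE·sin D, we get sin D = 2·area/(FD·DE) ≈ 0.75469.
Taking the acute solution, ∠D ≈ 49.00°.
Law of cosines then gives EF ≈ 22.701.

22.701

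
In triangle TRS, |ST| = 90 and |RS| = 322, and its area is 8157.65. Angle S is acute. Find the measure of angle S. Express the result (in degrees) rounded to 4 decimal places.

From area = ½·|RS|·|ST|·sin S, we get sin S = 2·area/(|RS|·|ST|) ≈ 0.56298.
Taking the acute solution, ∠S ≈ 34.26°.

34.2625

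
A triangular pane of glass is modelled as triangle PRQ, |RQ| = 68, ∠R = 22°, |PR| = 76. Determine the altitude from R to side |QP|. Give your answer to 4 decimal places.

By the law of cosines, |QP|² = |PR|² + |RQ|² − 2·|PR|·|RQ|·cos R = 816.63, so |QP| ≈ 28.577.
Area = ½·|PR|·|RQ|·sin R ≈ 967.98.
The altitude from R has length 2·area/|QP| ≈ 67.746.

h_R ≈ 67.7463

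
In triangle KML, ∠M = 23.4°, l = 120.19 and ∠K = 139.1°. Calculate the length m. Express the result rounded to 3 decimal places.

The third angle is ∠L = 180° − ∠K − ∠M = 17.50°.
Law of sines: m = l·sin M/sin L ≈ 158.74.

158.737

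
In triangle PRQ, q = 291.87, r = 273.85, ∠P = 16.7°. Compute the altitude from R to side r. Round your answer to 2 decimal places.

By the law of cosines, p² = r² + q² − 2·r·q·cos P = 7067.1, so p ≈ 84.066.
Area = ½·r·q·sin P ≈ 11484.
The altitude from R has length 2·area/r ≈ 83.872.

h_R ≈ 83.87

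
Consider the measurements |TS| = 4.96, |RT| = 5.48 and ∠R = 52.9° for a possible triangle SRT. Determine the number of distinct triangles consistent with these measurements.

2

|RT|·sin R = 5.48·sin(52.9°) ≈ 4.371.
Since |RT| sin R < |TS| < |RT| (4.371 < 4.96 < 5.48), two triangles exist.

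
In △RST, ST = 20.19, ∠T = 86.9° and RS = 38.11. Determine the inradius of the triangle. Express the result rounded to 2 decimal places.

r ≈ 7.35

Law of sines: sin R = ST·sin T/RS ≈ 0.52901.
Since RS ≥ ST, only the acute value applies: ∠R ≈ 31.94°.
Then ∠S = 180° − ∠T − ∠R ≈ 61.16°.
Law of sines gives TR = RS·sin S/sin T ≈ 33.433.
Area = ½·RS·ST·sin S ≈ 337.01.
Semiperimeter s = (20.19+33.433+38.11)/2 = 45.866.
Inradius = area/s = 337.01/45.866 ≈ 7.3476.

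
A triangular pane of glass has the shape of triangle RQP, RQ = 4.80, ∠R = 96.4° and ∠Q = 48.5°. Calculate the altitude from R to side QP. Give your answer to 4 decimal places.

h_R ≈ 3.5950

The third angle is ∠P = 180° − ∠R − ∠Q = 35.10°.
Law of sines: QP = RQ·sin R/sin P ≈ 8.2957.
Law of sines: PR = RQ·sin Q/sin P ≈ 6.2521.
Area = ½·RQ·QP·sin Q ≈ 14.912.
The altitude from R has length 2·area/QP ≈ 3.595.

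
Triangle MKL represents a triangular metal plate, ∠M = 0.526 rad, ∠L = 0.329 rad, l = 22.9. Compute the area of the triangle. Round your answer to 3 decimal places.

307.454

The third angle is ∠K = π − ∠L − ∠M = 2.287 rad.
Law of sines: m = l·sin M/sin L ≈ 35.586.
Law of sines: k = l·sin K/sin L ≈ 53.481.
Area = ½·l·m·sin K ≈ 307.45.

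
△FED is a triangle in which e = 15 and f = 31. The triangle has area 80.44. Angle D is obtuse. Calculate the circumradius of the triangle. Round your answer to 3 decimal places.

From area = ½·f·e·sin D, we get sin D = 2·area/(f·e) ≈ 0.34598.
Taking the obtuse solution, ∠D ≈ 159.76°.
Law of cosines then gives d ≈ 45.371.
Circumradius = d/(2 sin D) ≈ 65.57.

R ≈ 65.570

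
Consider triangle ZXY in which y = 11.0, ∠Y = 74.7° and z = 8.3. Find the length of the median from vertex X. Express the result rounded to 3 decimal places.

8.441

Law of sines: sin Z = z·sin Y/y ≈ 0.72780.
Since y ≥ z, only the acute value applies: ∠Z ≈ 46.70°.
Then ∠X = 180° − ∠Y − ∠Z ≈ 58.60°.
Law of sines gives x = y·sin X/sin Y ≈ 9.7338.
Median from X: ½√(2·y² + 2·z² − x²) ≈ 8.4415.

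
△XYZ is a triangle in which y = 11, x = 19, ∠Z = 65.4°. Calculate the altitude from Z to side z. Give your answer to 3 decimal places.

By the law of cosines, z² = x² + y² − 2·x·y·cos Z = 307.99, so z ≈ 17.55.
Area = ½·x·y·sin Z ≈ 95.015.
The altitude from Z has length 2·area/z ≈ 10.828.

h_Z ≈ 10.828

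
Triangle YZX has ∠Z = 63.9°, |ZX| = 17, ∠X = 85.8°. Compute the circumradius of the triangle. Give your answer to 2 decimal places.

16.85

The third angle is ∠Y = 180° − ∠Z − ∠X = 30.30°.
Law of sines: |XY| = |ZX|·sin Z/sin Y ≈ 30.259.
Law of sines: |YZ| = |ZX|·sin X/sin Y ≈ 33.604.
Circumradius = |ZX|/(2 sin Y) ≈ 16.847.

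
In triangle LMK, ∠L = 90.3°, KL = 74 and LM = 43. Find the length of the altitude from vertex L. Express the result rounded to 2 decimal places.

By the law of cosines, MK² = KL² + LM² − 2·KL·LM·cos L = 7358.3, so MK ≈ 85.781.
Area = ½·KL·LM·sin L ≈ 1591.
The altitude from L has length 2·area/MK ≈ 37.094.

h_L ≈ 37.09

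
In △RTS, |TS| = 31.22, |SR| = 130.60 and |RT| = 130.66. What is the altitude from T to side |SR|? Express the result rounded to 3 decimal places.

Semiperimeter s = (31.22 + 130.6 + 130.66)/2 = 146.24.
Heron's formula: area = √(146.24·115.02·15.64·15.58) ≈ 2024.5.
The altitude from T has length 2·area/|SR| ≈ 31.003.

31.003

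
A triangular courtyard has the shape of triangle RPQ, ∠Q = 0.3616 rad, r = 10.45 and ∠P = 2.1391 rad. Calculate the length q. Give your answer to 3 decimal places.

The third angle is ∠R = π − ∠P − ∠Q = 0.6409 rad.
Law of sines: q = r·sin Q/sin R ≈ 6.183.

6.183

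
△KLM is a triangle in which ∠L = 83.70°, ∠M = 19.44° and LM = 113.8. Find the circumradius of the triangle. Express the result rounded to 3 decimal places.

58.430

The third angle is ∠K = 180° − ∠L − ∠M = 76.86°.
Law of sines: MK = LM·sin L/sin K ≈ 116.15.
Law of sines: KL = LM·sin M/sin K ≈ 38.893.
Circumradius = LM/(2 sin K) ≈ 58.43.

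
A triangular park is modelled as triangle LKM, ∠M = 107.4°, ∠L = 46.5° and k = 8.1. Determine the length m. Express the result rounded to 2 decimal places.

The third angle is ∠K = 180° − ∠M − ∠L = 26.10°.
Law of sines: m = k·sin M/sin K ≈ 17.569.

17.57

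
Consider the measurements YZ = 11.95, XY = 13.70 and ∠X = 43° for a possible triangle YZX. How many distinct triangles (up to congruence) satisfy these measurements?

2

XY·sin X = 13.70·sin(43°) ≈ 9.343.
Since XY sin X < YZ < XY (9.343 < 11.95 < 13.70), two triangles exist.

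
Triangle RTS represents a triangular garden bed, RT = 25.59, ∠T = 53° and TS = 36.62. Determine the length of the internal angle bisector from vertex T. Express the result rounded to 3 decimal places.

By the law of cosines, SR² = RT² + TS² − 2·RT·TS·cos T = 867.94, so SR ≈ 29.461.
The bisector from T has length 2·RT·TS·cos(∠T/2)/(RT+TS) ≈ 26.962.

26.962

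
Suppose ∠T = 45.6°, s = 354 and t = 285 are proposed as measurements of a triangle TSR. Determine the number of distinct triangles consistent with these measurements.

2

s·sin T = 354·sin(45.6°) ≈ 252.9.
Since s sin T < t < s (252.9 < 285 < 354), two triangles exist.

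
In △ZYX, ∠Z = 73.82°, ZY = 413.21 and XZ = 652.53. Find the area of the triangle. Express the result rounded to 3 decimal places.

Area = ½·XZ·ZY·sin Z ≈ 1.2948e+05.

129476.037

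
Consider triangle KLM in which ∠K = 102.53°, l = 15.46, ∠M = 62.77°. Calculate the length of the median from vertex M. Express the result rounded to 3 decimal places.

m_M ≈ 33.976

The third angle is ∠L = 180° − ∠M − ∠K = 14.70°.
Law of sines: k = l·sin K/sin L ≈ 59.473.
Law of sines: m = l·sin M/sin L ≈ 54.172.
Median from M: ½√(2·k² + 2·l² − m²) ≈ 33.976.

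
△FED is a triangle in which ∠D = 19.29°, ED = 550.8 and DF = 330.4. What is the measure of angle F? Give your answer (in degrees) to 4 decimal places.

136.1600

By the law of cosines, FE² = ED² + DF² − 2·ED·DF·cos D = 69010, so FE ≈ 262.7.
Law of cosines again: cos F = (DF² + FE² − ED²)/(2·DF·FE) ≈ -0.72128, so ∠F ≈ 136.16°.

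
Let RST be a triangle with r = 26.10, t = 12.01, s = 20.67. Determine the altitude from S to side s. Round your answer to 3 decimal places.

11.713

Semiperimeter p = (26.1 + 20.67 + 12.01)/2 = 29.39.
Heron's formula: area = √(29.39·3.29·8.72·17.38) ≈ 121.05.
The altitude from S has length 2·area/s ≈ 11.713.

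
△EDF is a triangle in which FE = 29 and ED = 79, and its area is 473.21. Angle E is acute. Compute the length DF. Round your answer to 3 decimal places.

From area = ½·FE·ED·sin E, we get sin E = 2·area/(FE·ED) ≈ 0.41310.
Taking the acute solution, ∠E ≈ 24.40°.
Law of cosines then gives DF ≈ 53.937.

53.937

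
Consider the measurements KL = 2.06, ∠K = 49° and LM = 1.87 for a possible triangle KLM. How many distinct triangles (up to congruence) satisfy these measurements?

2

KL·sin K = 2.06·sin(49°) ≈ 1.555.
Since KL sin K < LM < KL (1.555 < 1.87 < 2.06), two triangles exist.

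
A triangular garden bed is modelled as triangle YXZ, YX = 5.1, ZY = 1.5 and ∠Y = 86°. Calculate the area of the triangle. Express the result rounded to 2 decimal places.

area ≈ 3.82

Area = ½·ZY·YX·sin Y ≈ 3.8157.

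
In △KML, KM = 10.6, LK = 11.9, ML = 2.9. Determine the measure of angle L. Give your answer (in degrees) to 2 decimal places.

56.93

By the law of cosines, cos L = (ML² + LK² − KM²) / (2·ML·LK) ≈ 0.54564, so ∠L ≈ 56.93°.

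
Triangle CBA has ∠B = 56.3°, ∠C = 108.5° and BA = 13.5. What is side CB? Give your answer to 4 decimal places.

The third angle is ∠A = 180° − ∠C − ∠B = 15.20°.
Law of sines: CB = BA·sin A/sin C ≈ 3.7324.

3.7324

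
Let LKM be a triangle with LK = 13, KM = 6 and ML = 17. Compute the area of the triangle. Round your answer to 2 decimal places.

32.86

Semiperimeter s = (6 + 17 + 13)/2 = 18.
Heron's formula: area = √(18·12·1·5) ≈ 32.863.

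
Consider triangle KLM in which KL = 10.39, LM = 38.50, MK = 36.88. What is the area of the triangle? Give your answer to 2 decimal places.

191.56

Semiperimeter s = (38.5 + 36.88 + 10.39)/2 = 42.885.
Heron's formula: area = √(42.885·4.385·6.005·32.495) ≈ 191.56.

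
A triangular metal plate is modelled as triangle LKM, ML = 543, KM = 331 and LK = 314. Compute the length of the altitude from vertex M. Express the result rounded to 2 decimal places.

h_M ≈ 300.84

Semiperimeter s = (331 + 543 + 314)/2 = 594.
Heron's formula: area = √(594·263·51·280) ≈ 47232.
The altitude from M has length 2·area/LK ≈ 300.84.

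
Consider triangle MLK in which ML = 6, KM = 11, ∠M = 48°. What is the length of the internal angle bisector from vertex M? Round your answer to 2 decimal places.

By the law of cosines, LK² = KM² + ML² − 2·KM·ML·cos M = 68.675, so LK ≈ 8.287.
The bisector from M has length 2·KM·ML·cos(∠M/2)/(KM+ML) ≈ 7.0934.

t_M ≈ 7.09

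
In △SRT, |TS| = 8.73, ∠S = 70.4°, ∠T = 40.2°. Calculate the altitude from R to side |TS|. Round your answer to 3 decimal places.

The third angle is ∠R = 180° − ∠T − ∠S = 69.40°.
Law of sines: |RT| = |TS|·sin S/sin R ≈ 8.7859.
Law of sines: |SR| = |TS|·sin T/sin R ≈ 6.0198.
Area = ½·|TS|·|RT|·sin T ≈ 24.754.
The altitude from R has length 2·area/|TS| ≈ 5.671.

5.671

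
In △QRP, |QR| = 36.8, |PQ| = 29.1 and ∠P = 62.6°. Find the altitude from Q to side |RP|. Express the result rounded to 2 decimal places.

h_Q ≈ 25.84

Law of sines: sin R = |PQ|·sin P/|QR| ≈ 0.70205.
Since |QR| ≥ |PQ|, only the acute value applies: ∠R ≈ 44.59°.
Then ∠Q = 180° − ∠P − ∠R ≈ 72.81°.
Law of sines gives |RP| = |QR|·sin Q/sin P ≈ 39.598.
Area = ½·|QR|·|PQ|·sin Q ≈ 511.52.
The altitude from Q has length 2·area/|RP| ≈ 25.835.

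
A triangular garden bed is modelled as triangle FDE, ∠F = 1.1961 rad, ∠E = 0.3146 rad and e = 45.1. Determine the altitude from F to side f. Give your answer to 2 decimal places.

45.02

The third angle is ∠D = π − ∠E − ∠F = 1.6309 rad.
Law of sines: f = e·sin F/sin E ≈ 135.64.
Law of sines: d = e·sin D/sin E ≈ 145.49.
Area = ½·e·f·sin D ≈ 3053.1.
The altitude from F has length 2·area/f ≈ 45.019.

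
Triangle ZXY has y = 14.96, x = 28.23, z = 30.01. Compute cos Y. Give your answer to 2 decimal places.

By the law of cosines, cos Y = (z² + x² − y²) / (2·z·x) ≈ 0.86978, so ∠Y ≈ 0.516 rad.

0.87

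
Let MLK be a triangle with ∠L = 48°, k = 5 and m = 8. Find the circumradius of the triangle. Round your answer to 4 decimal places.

By the law of cosines, l² = k² + m² − 2·k·m·cos L = 35.47, so l ≈ 5.9556.
Area = ½·k·m·sin L ≈ 14.863.
Circumradius = l/(2 sin L) ≈ 4.007.

4.0070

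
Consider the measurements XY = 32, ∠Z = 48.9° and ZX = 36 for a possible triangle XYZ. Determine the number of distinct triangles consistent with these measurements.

2

ZX·sin Z = 36·sin(48.9°) ≈ 27.13.
Since ZX sin Z < XY < ZX (27.13 < 32 < 36), two triangles exist.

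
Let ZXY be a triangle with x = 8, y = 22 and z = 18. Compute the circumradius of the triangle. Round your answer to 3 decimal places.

R ≈ 11.667

By the law of cosines, cos Z = (x² + y² − z²) / (2·x·y) ≈ 0.63636, so ∠Z ≈ 50.48°.
Circumradius = z/(2 sin Z) ≈ 11.667.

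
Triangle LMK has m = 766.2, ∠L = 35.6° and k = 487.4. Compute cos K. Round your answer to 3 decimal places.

0.793

By the law of cosines, l² = m² + k² − 2·m·k·cos L = 2.1732e+05, so l ≈ 466.18.
Law of cosines again: cos K = (l² + m² − k²)/(2·l·m) ≈ 0.79346, so ∠K ≈ 37.49°.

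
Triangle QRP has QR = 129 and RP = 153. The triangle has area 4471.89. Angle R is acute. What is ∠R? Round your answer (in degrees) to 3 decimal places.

From area = ½·QR·RP·sin R, we get sin R = 2·area/(QR·RP) ≈ 0.45315.
Taking the acute solution, ∠R ≈ 26.95°.

∠R ≈ 26.946°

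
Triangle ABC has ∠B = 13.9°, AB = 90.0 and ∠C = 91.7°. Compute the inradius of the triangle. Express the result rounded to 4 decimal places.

The third angle is ∠A = 180° − ∠B − ∠C = 74.40°.
Law of sines: BC = AB·sin A/sin C ≈ 86.723.
Law of sines: CA = AB·sin B/sin C ≈ 21.63.
Area = ½·AB·BC·sin B ≈ 937.5.
Semiperimeter s = (86.723+21.63+90)/2 = 99.176.
Inradius = area/s = 937.5/99.176 ≈ 9.4528.

9.4528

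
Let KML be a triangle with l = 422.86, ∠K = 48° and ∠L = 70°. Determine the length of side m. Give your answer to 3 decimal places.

The third angle is ∠M = 180° − ∠L − ∠K = 62.00°.
Law of sines: m = l·sin M/sin L ≈ 397.32.

397.325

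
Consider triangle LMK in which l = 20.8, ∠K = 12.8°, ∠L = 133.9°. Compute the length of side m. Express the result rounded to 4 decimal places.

The third angle is ∠M = 180° − ∠K − ∠L = 33.30°.
Law of sines: m = l·sin M/sin L ≈ 15.849.

15.8485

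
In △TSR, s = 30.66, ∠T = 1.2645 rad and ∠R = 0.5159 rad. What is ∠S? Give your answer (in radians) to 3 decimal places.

∠S ≈ 1.361 rad

The third angle is ∠S = π − ∠R − ∠T = 1.3612 rad.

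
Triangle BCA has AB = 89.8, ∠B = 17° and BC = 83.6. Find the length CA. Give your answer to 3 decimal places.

By the law of cosines, CA² = AB² + BC² − 2·AB·BC·cos B = 694.5, so CA ≈ 26.353.

26.353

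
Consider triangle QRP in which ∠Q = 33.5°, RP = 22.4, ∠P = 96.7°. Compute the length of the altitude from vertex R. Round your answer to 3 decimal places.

h_R ≈ 22.247

The third angle is ∠R = 180° − ∠P − ∠Q = 49.80°.
Law of sines: PQ = RP·sin R/sin Q ≈ 30.998.
Law of sines: QR = RP·sin P/sin Q ≈ 40.307.
Area = ½·RP·PQ·sin P ≈ 344.81.
The altitude from R has length 2·area/PQ ≈ 22.247.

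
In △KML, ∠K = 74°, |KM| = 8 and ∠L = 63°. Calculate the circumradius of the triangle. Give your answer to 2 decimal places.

The third angle is ∠M = 180° − ∠L − ∠K = 43.00°.
Law of sines: |ML| = |KM|·sin K/sin L ≈ 8.6308.
Law of sines: |LK| = |KM|·sin M/sin L ≈ 6.1234.
Circumradius = |KM|/(2 sin L) ≈ 4.4893.

R ≈ 4.49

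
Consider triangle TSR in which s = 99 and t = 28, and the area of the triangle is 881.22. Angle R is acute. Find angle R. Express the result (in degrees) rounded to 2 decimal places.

From area = ½·t·s·sin R, we get sin R = 2·area/(t·s) ≈ 0.63580.
Taking the acute solution, ∠R ≈ 39.48°.

39.48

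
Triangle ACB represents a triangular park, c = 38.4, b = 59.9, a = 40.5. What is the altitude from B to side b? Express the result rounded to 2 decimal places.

Semiperimeter s = (40.5 + 38.4 + 59.9)/2 = 69.4.
Heron's formula: area = √(69.4·28.9·31·9.5) ≈ 768.55.
The altitude from B has length 2·area/b ≈ 25.661.

25.66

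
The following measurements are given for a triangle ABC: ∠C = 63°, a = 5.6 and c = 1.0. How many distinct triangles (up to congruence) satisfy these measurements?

a·sin C = 5.6·sin(63°) ≈ 4.99.
Since c = 1.0 < 4.99 = a sin C, no triangle exists.

0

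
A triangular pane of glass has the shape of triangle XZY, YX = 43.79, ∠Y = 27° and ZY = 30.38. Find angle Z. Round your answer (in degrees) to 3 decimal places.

∠Z ≈ 113.483°

By the law of cosines, XZ² = ZY² + YX² − 2·ZY·YX·cos Y = 469.82, so XZ ≈ 21.675.
Law of cosines again: cos Z = (XZ² + ZY² − YX²)/(2·XZ·ZY) ≈ -0.39848, so ∠Z ≈ 113.48°.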